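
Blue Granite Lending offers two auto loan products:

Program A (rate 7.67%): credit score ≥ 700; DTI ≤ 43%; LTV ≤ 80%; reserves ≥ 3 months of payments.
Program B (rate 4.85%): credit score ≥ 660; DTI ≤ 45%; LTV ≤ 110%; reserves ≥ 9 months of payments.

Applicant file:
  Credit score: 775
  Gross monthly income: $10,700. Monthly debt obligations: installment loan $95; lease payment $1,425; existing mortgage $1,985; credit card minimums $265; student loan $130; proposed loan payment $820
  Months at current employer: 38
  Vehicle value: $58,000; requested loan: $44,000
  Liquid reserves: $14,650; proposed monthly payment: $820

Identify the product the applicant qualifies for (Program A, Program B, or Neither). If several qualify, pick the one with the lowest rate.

Program B

Total debts = (95 + 1,425 + 1,985 + 265 + 130 + 820) = 4,720; DTI = 4,720/10,700 = 44.1%.
LTV = 44,000/58,000 = 75.9%.
Reserves = 14,650/820 = 17.9 months.
Program A: score 775 ≥ 700; DTI 44.1% > 43%; LTV 75.9% ≤ 80%; reserves 17.9 ≥ 3 mo → does not qualify.
Program B: score 775 ≥ 660; DTI 44.1% ≤ 45%; LTV 75.9% ≤ 110%; reserves 17.9 ≥ 9 mo → qualifies.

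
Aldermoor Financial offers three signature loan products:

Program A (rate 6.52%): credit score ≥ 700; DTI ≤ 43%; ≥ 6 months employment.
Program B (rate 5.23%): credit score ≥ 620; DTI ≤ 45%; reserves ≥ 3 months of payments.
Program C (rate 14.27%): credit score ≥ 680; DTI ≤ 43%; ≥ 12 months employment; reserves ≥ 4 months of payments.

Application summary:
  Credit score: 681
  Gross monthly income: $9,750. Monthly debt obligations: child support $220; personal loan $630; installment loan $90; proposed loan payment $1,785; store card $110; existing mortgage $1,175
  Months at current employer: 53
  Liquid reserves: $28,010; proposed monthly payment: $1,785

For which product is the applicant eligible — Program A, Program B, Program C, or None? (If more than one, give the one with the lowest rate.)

Total debts = (220 + 630 + 90 + 1,785 + 110 + 1,175) = 4,010; DTI = 4,010/9,750 = 41.1%.
Reserves = 28,010/1,785 = 15.7 months.
Program A: score 681 < 700; DTI 41.1% ≤ 43%; employment 53 ≥ 6 mo → does not qualify.
Program B: score 681 ≥ 620; DTI 41.1% ≤ 45%; reserves 15.7 ≥ 3 mo → qualifies.
Program C: score 681 ≥ 680; DTI 41.1% ≤ 43%; employment 53 ≥ 12 mo; reserves 15.7 ≥ 4 mo → qualifies.
Qualifying: Program B, Program C. Lowest rate is 5.23% → Program B.

Program B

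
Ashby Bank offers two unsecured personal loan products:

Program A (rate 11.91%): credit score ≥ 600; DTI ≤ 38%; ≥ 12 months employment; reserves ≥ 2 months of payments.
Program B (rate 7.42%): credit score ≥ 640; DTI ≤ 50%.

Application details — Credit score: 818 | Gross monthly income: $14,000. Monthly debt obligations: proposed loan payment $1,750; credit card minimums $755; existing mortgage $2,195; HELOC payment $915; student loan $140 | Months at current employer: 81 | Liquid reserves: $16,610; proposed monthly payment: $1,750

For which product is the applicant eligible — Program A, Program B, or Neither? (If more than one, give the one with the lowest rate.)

Total debts = (1,750 + 755 + 2,195 + 915 + 140) = 5,755; DTI = 5,755/14,000 = 41.1%.
Reserves = 16,610/1,750 = 9.5 months.
Program A: score 818 ≥ 600; DTI 41.1% > 38%; employment 81 ≥ 12 mo; reserves 9.5 ≥ 2 mo → does not qualify.
Program B: score 818 ≥ 640; DTI 41.1% ≤ 50% → qualifies.

Program B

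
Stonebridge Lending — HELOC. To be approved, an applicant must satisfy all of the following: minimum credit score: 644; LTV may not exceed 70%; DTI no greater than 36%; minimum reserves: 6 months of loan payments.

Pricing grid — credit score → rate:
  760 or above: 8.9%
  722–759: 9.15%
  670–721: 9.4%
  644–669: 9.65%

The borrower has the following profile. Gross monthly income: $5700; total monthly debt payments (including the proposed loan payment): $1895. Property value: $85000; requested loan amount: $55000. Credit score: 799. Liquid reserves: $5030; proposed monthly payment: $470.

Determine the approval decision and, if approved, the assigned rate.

Credit score 799 ≥ 644 (meets minimum)
Loan-to-value = 55,000/85,000 = 64.7% — pass (70% max)
Reserves: 5,030 ÷ 470 = 10.7 months (meets 6-month minimum)
DTI: 1,895 ÷ 5,700 = 33.2%, within the 36% cap
All requirements met. Score 799 falls in the 760 or above tier → 8.9%.

Approved at 8.9%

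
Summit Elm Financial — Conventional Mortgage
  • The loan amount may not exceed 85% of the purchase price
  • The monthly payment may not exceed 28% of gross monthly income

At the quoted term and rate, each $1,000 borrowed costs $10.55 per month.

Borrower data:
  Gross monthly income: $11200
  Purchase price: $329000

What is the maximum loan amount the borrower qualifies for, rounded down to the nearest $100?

Payment cap: 28% × $11,200 = $3,136/month.
At $10.55 per $1,000, that supports 3,136/10.55 × 1,000 ≈ $297,251 → $297,200.
LTV cap: 85% × $329,000 = $279,650 → $279,600.
Binding constraint: loan-to-value.

$279,600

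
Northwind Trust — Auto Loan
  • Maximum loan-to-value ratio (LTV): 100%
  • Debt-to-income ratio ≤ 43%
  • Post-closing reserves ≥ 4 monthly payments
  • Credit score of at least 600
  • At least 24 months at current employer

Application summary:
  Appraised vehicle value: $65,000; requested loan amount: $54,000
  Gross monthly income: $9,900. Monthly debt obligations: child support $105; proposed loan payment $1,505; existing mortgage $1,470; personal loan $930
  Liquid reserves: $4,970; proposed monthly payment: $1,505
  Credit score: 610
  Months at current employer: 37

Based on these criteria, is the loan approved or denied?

Denied

LTV = 54,000/65,000 = 83.1% ≤ 100%
Total monthly debts = (105 + 1,505 + 1,470 + 930) = 4,010. Debt-to-income = 4,010/9,900 = 40.5% — meets 43% limit
Liquid reserves cover 4,970/1,505 = 3.3 months — < 4 required
Credit score 610 ≥ 600 (meets)
Employment 37 ≥ 24 months
Fails on reserves.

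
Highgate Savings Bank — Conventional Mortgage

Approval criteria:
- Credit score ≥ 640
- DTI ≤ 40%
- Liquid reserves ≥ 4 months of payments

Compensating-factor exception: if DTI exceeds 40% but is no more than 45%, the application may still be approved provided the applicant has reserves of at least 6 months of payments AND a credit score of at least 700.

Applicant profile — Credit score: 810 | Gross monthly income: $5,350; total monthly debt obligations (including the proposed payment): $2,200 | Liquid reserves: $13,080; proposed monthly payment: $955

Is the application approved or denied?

Credit score 810 ≥ 640 (meets base)
DTI: 2,200 ÷ 5,350 = 41.1%, over the 40% base limit.
Liquid reserves cover 13,080/955 = 13.7 months — ≥ 4 required
41.1% falls in the override range (40%–45%), so the compensating-factor test applies.
Override check — reserves: 13.7 mo (ok); score: 810 (ok).
Both override conditions satisfied; DTI exception granted.

Approved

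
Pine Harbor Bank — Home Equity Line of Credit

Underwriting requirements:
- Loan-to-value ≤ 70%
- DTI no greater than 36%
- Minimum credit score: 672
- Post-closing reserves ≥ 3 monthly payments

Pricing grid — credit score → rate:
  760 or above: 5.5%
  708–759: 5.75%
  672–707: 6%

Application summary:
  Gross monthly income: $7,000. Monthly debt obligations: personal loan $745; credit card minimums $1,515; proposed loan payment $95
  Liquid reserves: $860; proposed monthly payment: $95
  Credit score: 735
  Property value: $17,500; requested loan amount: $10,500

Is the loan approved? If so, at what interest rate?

Credit score 735 ≥ 672 (meets minimum)
Loan-to-value = 10,500/17,500 = 60% — pass (70% max)
Total monthly debts = (745 + 1,515 + 95) = 2,355. Debt-to-income = 2,355/7,000 = 33.6% — meets 36% limit
Reserves = 860/95 = 9.1 months ≥ 3
All requirements met. Score 735 falls in the 708–759 tier → 5.75%.

Approved at 5.75%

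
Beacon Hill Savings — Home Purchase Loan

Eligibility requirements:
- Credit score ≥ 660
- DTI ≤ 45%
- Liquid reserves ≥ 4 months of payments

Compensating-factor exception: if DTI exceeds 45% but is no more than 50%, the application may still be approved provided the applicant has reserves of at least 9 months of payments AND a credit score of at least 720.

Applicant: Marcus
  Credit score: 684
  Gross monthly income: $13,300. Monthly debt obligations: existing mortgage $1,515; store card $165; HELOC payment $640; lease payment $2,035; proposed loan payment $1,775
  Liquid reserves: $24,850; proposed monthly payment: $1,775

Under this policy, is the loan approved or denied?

Credit score 684 ≥ 660 (meets base)
Total debts = (1,515 + 165 + 640 + 2,035 + 1,775) = 6,130. DTI: 6,130 ÷ 13,300 = 46.1%, over the 45% base limit.
Reserves: 24,850 ÷ 1,775 = 14.0 months (meets 4-month minimum)
46.1% falls in the override range (45%–50%), so the compensating-factor test applies.
Reserves 14.0 ≥ 9 months; credit score 684 < 720.
Compensating-factor requirement not fully met.

Denied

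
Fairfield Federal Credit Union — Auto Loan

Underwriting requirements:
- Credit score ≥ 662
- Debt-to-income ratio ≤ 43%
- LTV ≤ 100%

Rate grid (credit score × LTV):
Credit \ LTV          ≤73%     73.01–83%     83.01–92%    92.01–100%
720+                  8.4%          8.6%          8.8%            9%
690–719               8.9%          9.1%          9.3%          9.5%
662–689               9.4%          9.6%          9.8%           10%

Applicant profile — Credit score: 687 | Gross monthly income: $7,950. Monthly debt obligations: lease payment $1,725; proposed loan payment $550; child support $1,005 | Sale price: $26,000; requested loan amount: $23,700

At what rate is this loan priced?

9.8%

Credit score 687 ≥ 662; Total monthly debts = (1,725 + 550 + 1,005) = 3,280. Debt-to-income = 3,280/7,950 = 41.3% — meets 43% limit
LTV = 23,700/26,000 = 91.2% ≤ 100%
Row: 687 falls in 662–689. Column: 91.2% falls in 83.01–92%. Rate = 9.8%.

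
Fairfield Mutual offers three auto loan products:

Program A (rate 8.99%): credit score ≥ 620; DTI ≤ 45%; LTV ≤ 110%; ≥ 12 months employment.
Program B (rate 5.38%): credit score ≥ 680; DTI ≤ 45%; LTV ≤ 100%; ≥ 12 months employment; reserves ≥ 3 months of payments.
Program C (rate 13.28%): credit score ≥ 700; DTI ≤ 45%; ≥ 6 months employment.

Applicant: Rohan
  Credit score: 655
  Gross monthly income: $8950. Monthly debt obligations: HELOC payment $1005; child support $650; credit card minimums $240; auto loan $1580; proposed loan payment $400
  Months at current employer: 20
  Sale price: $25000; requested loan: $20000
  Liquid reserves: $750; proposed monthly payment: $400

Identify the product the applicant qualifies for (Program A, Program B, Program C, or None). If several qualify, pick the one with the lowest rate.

Total debts = (1,005 + 650 + 240 + 1,580 + 400) = 3,875; DTI = 3,875/8,950 = 43.3%.
LTV = 20,000/25,000 = 80%.
Reserves = 750/400 = 1.9 months.
Program A: score 655 ≥ 620; DTI 43.3% ≤ 45%; LTV 80% ≤ 110%; employment 20 ≥ 12 mo → qualifies.
Program B: score 655 < 680; DTI 43.3% ≤ 45%; LTV 80% ≤ 100%; employment 20 ≥ 12 mo; reserves 1.9 < 3 mo → does not qualify.
Program C: score 655 < 700; DTI 43.3% ≤ 45%; employment 20 ≥ 6 mo → does not qualify.

Program A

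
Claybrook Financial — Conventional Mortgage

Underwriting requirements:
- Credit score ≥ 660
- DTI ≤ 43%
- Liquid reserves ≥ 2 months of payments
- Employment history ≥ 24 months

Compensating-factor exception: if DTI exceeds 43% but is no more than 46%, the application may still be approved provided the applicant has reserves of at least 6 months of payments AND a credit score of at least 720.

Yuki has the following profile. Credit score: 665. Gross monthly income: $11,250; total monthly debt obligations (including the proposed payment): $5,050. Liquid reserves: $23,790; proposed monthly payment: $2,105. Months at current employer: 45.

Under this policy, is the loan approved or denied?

Denied

Credit score 665 ≥ 660 (meets base)
DTI = 5,050/11,250 = 44.9% > 43% — standard DTI limit exceeded.
Liquid reserves cover 23,790/2,105 = 11.3 months — ≥ 2 required
Employment 45 ≥ 24 months
44.9% falls in the override range (43%–46%), so the compensating-factor test applies.
Reserves 11.3 ≥ 6 months; credit score 665 < 720.
Override conditions not both satisfied; exception does not apply.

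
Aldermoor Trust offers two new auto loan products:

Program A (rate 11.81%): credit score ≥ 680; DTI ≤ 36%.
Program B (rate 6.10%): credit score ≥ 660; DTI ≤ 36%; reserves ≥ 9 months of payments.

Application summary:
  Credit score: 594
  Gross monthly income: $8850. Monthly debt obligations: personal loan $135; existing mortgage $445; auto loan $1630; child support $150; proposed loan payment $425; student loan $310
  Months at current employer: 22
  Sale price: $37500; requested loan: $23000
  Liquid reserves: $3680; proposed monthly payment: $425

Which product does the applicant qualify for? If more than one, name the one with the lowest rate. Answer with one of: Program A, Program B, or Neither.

Total debts = (135 + 445 + 1,630 + 150 + 425 + 310) = 3,095; DTI = 3,095/8,850 = 35%.
LTV = 23,000/37,500 = 61.3%.
Reserves = 3,680/425 = 8.7 months.
Program A: score 594 < 680; DTI 35% ≤ 36% → does not qualify.
Program B: score 594 < 660; DTI 35% ≤ 36%; reserves 8.7 < 9 mo → does not qualify.

Neither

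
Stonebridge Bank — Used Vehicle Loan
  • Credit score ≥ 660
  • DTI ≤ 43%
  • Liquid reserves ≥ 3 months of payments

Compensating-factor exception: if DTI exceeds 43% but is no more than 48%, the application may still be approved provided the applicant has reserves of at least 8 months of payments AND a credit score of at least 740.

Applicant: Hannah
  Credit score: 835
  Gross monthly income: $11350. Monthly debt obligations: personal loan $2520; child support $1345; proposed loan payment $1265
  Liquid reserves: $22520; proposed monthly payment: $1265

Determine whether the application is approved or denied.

Credit score 835 ≥ 660 (meets base)
Total debts = (2,520 + 1,345 + 1,265) = 5,130. DTI = 5,130/11,350 = 45.2% > 43% — standard DTI limit exceeded.
Liquid reserves cover 22,520/1,265 = 17.8 months — ≥ 3 required
DTI 45.2% is within the 43%–48% exception band; checking compensating factors.
Override check — reserves: 17.8 mo (ok); score: 835 (ok).
Both override conditions satisfied; DTI exception granted.

Approved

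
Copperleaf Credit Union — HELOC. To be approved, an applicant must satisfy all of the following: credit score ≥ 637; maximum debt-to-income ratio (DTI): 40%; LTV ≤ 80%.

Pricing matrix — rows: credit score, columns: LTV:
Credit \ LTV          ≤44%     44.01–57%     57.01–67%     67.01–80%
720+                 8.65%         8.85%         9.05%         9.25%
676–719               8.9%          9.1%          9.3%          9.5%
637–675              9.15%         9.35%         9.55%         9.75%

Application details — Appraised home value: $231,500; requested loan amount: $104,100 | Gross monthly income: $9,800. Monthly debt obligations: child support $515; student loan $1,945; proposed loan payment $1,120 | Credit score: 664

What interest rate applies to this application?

9.35%

Credit score 664 ≥ 637; Total monthly debts = (515 + 1,945 + 1,120) = 3,580. DTI = 3,580/9,800 = 36.5% ≤ 40%
Loan-to-value = 104,100/231,500 = 45% — pass (80% max)
Row: 664 falls in 637–675. Column: 45% falls in 44.01–57%. Rate = 9.35%.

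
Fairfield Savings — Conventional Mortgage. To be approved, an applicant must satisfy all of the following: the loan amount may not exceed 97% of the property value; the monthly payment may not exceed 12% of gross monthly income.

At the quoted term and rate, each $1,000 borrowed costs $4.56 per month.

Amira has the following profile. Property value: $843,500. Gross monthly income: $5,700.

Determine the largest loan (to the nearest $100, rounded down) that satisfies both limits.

$150,000

Payment cap: 12% × $5,700 = $684/month.
At $4.56 per $1,000, that supports 684/4.56 × 1,000 ≈ $150,000 → $150,000.
LTV cap: 97% × $843,500 = $818,195 → $818,100.
Binding constraint: payment-to-income.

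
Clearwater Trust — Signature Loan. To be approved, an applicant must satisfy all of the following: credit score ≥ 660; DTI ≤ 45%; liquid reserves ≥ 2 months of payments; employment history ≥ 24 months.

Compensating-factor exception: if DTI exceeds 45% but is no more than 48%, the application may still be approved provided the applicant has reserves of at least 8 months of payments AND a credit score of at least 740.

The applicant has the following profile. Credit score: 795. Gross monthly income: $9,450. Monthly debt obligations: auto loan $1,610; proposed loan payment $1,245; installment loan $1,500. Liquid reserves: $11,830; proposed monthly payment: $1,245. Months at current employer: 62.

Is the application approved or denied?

Approved

Credit score 795 ≥ 660 (meets base)
Total debts = (1,610 + 1,245 + 1,500) = 4,355. DTI: 4,355 ÷ 9,450 = 46.1%, over the 45% base limit.
Reserves: 11,830 ÷ 1,245 = 9.5 months (meets 2-month minimum)
Employment 62 ≥ 24 months
DTI 46.1% is within the 45%–48% exception band; checking compensating factors.
Reserves 9.5 ≥ 8 months; credit score 795 ≥ 740.
Both override conditions satisfied; DTI exception granted.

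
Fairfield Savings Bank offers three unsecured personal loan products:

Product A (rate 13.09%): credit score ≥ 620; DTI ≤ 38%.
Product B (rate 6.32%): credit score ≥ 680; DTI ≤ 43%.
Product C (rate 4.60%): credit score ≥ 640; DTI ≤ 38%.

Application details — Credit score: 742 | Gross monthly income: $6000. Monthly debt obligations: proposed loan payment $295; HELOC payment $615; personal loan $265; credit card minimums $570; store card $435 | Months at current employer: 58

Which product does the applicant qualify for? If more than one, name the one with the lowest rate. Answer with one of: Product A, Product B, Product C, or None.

Product C

Total debts = (295 + 615 + 265 + 570 + 435) = 2,180; DTI = 2,180/6,000 = 36.3%.
Product A: score 742 ≥ 620; DTI 36.3% ≤ 38% → qualifies.
Product B: score 742 ≥ 680; DTI 36.3% ≤ 43% → qualifies.
Product C: score 742 ≥ 640; DTI 36.3% ≤ 38% → qualifies.
Qualifying: Product A, Product B, Product C. Lowest rate is 4.60% → Product C.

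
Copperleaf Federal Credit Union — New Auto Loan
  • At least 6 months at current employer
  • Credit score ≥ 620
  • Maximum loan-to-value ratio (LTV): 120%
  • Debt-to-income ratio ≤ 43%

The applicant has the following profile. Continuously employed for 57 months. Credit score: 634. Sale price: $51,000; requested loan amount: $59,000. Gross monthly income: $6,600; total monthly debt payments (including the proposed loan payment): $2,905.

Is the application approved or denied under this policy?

Denied

Employment 57 ≥ 6 months
Credit score 634 ≥ 620 (meets)
LTV: 59,000 ÷ 51,000 = 115.7%, within 120% cap
Debt-to-income = 2,905/6,600 = 44% — over 43% limit
Fails on DTI.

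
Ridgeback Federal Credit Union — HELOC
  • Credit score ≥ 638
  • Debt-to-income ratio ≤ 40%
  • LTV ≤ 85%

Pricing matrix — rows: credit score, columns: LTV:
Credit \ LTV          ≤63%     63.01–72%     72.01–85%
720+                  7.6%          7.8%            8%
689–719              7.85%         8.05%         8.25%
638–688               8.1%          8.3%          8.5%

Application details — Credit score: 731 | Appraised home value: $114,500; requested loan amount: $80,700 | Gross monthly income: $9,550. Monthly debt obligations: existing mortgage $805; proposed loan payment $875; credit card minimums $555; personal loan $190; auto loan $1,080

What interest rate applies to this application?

7.8%

Credit score 731 ≥ 638; Total monthly debts = (805 + 875 + 555 + 190 + 1,080) = 3,505. DTI = 3,505/9,550 = 36.7% ≤ 40%
LTV: 80,700 ÷ 114,500 = 70.5%, within 85% cap
Credit 731 → row 720+; LTV 70.5% → column 63.01–72%. Grid cell → 7.8%.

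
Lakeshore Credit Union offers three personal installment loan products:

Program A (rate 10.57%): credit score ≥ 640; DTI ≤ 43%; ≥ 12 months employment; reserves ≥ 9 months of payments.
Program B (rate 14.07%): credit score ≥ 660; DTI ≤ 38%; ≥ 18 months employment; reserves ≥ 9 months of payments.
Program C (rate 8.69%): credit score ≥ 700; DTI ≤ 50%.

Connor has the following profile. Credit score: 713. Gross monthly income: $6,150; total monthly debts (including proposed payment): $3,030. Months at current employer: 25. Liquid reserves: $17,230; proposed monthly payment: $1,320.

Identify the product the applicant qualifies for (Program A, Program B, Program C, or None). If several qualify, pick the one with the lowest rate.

DTI = 3,030/6,150 = 49.3%.
Reserves = 17,230/1,320 = 13.1 months.
Program A: score 713 ≥ 640; DTI 49.3% > 43%; employment 25 ≥ 12 mo; reserves 13.1 ≥ 9 mo → does not qualify.
Program B: score 713 ≥ 660; DTI 49.3% > 38%; employment 25 ≥ 18 mo; reserves 13.1 ≥ 9 mo → does not qualify.
Program C: score 713 ≥ 700; DTI 49.3% ≤ 50% → qualifies.

Program C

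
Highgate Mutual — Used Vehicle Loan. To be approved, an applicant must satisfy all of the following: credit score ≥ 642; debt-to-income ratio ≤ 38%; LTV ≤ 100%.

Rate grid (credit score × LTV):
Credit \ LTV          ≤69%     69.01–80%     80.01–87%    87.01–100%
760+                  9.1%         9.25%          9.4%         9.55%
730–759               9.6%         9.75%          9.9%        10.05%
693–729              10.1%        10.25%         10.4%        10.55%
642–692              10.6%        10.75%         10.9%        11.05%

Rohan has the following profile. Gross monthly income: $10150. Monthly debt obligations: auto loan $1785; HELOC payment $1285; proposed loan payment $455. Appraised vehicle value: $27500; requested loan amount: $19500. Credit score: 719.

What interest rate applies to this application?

Credit score 719 ≥ 642; Total monthly debts = (1,785 + 1,285 + 455) = 3,525. DTI = 3,525/10,150 = 34.7% ≤ 38%
Loan-to-value = 19,500/27,500 = 70.9% — pass (100% max)
Credit 719 → row 693–729; LTV 70.9% → column 69.01–80%. Grid cell → 10.25%.

10.25%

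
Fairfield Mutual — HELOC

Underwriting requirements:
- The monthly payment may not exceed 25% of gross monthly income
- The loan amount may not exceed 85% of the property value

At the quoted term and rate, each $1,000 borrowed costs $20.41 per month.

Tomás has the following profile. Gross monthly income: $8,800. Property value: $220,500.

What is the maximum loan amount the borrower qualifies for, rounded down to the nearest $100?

$107,700

Payment cap: 25% × $8,800 = $2,200/month.
At $20.41 per $1,000, that supports 2,200/20.41 × 1,000 ≈ $107,790 → $107,700.
LTV cap: 85% × $220,500 = $187,425 → $187,400.
Binding constraint: payment-to-income.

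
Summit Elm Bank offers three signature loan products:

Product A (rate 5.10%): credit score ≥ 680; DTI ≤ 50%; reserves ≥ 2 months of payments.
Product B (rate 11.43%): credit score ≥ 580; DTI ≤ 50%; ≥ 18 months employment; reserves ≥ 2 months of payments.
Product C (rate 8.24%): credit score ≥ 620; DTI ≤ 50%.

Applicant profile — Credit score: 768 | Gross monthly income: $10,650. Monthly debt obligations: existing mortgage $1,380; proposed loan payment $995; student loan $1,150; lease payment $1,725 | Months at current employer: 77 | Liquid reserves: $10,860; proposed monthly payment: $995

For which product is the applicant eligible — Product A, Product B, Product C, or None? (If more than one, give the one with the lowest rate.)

Product A

Total debts = (1,380 + 995 + 1,150 + 1,725) = 5,250; DTI = 5,250/10,650 = 49.3%.
Reserves = 10,860/995 = 10.9 months.
Product A: score 768 ≥ 680; DTI 49.3% ≤ 50%; reserves 10.9 ≥ 2 mo → qualifies.
Product B: score 768 ≥ 580; DTI 49.3% ≤ 50%; employment 77 ≥ 18 mo; reserves 10.9 ≥ 2 mo → qualifies.
Product C: score 768 ≥ 620; DTI 49.3% ≤ 50% → qualifies.
Qualifying: Product A, Product B, Product C. Lowest rate is 5.10% → Product A.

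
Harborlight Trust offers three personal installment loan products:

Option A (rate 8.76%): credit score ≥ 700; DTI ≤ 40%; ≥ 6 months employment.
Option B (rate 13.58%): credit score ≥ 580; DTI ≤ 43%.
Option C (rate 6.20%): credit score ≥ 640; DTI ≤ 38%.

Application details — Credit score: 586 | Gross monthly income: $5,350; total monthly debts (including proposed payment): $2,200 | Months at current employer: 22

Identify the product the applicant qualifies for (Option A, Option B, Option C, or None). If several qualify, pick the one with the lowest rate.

DTI = 2,200/5,350 = 41.1%.
Option A: score 586 < 700; DTI 41.1% > 40%; employment 22 ≥ 6 mo → does not qualify.
Option B: score 586 ≥ 580; DTI 41.1% ≤ 43% → qualifies.
Option C: score 586 < 640; DTI 41.1% > 38% → does not qualify.

Option B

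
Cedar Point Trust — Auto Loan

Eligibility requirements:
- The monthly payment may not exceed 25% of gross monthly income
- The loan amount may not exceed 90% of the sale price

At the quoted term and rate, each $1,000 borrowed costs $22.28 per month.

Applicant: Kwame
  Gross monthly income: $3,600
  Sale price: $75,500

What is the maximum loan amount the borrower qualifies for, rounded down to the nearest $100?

Payment cap: 25% × $3,600 = $900/month.
At $22.28 per $1,000, that supports 900/22.28 × 1,000 ≈ $40,394 → $40,300.
LTV cap: 90% × $75,500 = $67,950 → $67,900.
Binding constraint: payment-to-income.

$40,300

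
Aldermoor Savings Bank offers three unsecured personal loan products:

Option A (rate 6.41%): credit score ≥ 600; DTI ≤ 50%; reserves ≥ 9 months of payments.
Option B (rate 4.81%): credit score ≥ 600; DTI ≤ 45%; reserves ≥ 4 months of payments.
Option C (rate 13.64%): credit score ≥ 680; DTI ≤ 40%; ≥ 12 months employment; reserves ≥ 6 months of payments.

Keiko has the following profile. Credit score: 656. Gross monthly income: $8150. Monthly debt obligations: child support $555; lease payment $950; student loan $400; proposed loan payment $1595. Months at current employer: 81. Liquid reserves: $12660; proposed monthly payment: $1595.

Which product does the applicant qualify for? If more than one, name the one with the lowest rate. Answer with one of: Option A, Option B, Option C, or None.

Total debts = (555 + 950 + 400 + 1,595) = 3,500; DTI = 3,500/8,150 = 42.9%.
Reserves = 12,660/1,595 = 7.9 months.
Option A: score 656 ≥ 600; DTI 42.9% ≤ 50%; reserves 7.9 < 9 mo → does not qualify.
Option B: score 656 ≥ 600; DTI 42.9% ≤ 45%; reserves 7.9 ≥ 4 mo → qualifies.
Option C: score 656 < 680; DTI 42.9% > 40%; employment 81 ≥ 12 mo; reserves 7.9 ≥ 6 mo → does not qualify.

Option B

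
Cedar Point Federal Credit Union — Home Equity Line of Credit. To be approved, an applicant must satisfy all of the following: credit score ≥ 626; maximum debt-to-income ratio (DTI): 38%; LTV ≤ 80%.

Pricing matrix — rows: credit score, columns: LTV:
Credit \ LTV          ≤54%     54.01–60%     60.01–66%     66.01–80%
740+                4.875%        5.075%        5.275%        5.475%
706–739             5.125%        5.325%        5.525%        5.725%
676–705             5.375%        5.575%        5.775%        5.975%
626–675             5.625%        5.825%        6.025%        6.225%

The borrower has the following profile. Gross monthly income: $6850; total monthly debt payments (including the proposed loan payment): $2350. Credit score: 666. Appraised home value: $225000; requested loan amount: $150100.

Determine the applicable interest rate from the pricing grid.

6.225%

Credit score 666 ≥ 626; DTI: 2,350 ÷ 6,850 = 34.3%, within the 38% cap
Loan-to-value = 150,100/225,000 = 66.7% — pass (80% max)
Credit 666 → row 626–675; LTV 66.7% → column 66.01–80%. Grid cell → 6.225%.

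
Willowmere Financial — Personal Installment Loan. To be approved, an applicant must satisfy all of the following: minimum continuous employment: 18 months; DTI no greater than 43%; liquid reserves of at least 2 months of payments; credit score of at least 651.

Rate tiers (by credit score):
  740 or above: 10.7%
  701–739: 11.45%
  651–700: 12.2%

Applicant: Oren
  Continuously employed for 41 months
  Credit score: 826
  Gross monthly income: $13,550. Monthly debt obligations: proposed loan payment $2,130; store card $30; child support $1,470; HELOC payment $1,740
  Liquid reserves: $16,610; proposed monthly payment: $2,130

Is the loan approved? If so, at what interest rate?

Credit score 826 ≥ 651 (meets minimum)
Employment 41 ≥ 18 months
Total monthly debts = (2,130 + 30 + 1,470 + 1,740) = 5,370. DTI: 5,370 ÷ 13,550 = 39.6%, within the 43% cap
Reserves: 16,610 ÷ 2,130 = 7.8 months (meets 2-month minimum)
All requirements met. Score 826 falls in the 740 or above tier → 10.7%.

Approved at 10.7%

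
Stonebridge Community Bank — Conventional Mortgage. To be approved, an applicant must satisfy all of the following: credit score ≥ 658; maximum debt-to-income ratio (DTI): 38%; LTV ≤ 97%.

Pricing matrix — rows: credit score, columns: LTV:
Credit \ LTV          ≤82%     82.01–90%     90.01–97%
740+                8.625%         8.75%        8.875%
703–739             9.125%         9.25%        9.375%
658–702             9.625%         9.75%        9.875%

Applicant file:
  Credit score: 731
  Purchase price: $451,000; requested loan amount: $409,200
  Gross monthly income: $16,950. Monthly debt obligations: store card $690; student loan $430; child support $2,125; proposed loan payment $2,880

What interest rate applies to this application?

Credit score 731 ≥ 658; Total monthly debts = (690 + 430 + 2,125 + 2,880) = 6,125. DTI: 6,125 ÷ 16,950 = 36.1%, within the 38% cap
Loan-to-value = 409,200/451,000 = 90.7% — pass (97% max)
Score 731 is in the 703–739 band; LTV 90.7% is in the 90.01–97% band → 9.375%.

9.375%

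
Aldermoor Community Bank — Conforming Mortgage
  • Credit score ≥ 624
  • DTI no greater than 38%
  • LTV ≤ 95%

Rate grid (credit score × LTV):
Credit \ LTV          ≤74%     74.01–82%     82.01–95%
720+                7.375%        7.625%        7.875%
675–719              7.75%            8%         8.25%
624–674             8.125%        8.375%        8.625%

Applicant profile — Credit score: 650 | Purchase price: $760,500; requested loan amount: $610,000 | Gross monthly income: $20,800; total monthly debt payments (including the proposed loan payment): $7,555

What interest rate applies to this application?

8.375%

Credit score 650 ≥ 624; DTI = 7,555/20,800 = 36.3% ≤ 38%
LTV: 610,000 ÷ 760,500 = 80.2%, within 95% cap
Score 650 is in the 624–674 band; LTV 80.2% is in the 74.01–82% band → 8.375%.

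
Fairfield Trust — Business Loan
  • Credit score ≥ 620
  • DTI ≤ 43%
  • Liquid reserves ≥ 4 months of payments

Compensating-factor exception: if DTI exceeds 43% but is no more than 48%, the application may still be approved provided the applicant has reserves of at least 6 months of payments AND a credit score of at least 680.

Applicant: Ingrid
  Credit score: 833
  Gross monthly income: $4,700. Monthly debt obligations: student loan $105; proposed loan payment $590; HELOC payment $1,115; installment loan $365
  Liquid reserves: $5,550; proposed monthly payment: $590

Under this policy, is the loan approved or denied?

Credit score 833 ≥ 620 (meets base)
Total debts = (105 + 590 + 1,115 + 365) = 2,175. DTI: 2,175 ÷ 4,700 = 46.3%, over the 43% base limit.
Reserves: 5,550 ÷ 590 = 9.4 months (meets 4-month minimum)
DTI 46.3% is within the 43%–48% exception band; checking compensating factors.
Override check — reserves: 9.4 mo (ok); score: 833 (ok).
Both override conditions satisfied; DTI exception granted.

Approved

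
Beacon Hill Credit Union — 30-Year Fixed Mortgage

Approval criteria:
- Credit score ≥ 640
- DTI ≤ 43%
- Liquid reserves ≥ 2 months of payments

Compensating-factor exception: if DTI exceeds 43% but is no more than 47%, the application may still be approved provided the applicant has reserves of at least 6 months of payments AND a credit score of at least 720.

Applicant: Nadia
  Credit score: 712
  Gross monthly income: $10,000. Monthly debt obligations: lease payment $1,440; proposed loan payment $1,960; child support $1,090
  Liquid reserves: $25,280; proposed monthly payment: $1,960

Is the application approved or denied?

Denied

Credit score 712 ≥ 640 (meets base)
Total debts = (1,440 + 1,960 + 1,090) = 4,490. DTI = 4,490/10,000 = 44.9% > 43% — standard DTI limit exceeded.
Reserves = 25,280/1,960 = 12.9 months ≥ 2
44.9% falls in the override range (43%–47%), so the compensating-factor test applies.
Reserves 12.9 ≥ 6 months; credit score 712 < 720.
Override conditions not both satisfied; exception does not apply.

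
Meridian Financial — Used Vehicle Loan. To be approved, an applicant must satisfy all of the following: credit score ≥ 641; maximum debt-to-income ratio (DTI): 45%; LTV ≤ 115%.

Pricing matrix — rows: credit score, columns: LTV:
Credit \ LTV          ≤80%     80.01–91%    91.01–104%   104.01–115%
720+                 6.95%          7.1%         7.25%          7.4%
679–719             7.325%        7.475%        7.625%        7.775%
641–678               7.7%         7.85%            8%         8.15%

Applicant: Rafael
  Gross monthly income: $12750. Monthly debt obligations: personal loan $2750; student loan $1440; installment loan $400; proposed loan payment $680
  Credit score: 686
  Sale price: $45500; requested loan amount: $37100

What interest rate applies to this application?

7.475%

Credit score 686 ≥ 641; Total monthly debts = (2,750 + 1,440 + 400 + 680) = 5,270. DTI = 5,270/12,750 = 41.3% ≤ 45%
LTV: 37,100 ÷ 45,500 = 81.5%, within 115% cap
Score 686 is in the 679–719 band; LTV 81.5% is in the 80.01–91% band → 7.475%.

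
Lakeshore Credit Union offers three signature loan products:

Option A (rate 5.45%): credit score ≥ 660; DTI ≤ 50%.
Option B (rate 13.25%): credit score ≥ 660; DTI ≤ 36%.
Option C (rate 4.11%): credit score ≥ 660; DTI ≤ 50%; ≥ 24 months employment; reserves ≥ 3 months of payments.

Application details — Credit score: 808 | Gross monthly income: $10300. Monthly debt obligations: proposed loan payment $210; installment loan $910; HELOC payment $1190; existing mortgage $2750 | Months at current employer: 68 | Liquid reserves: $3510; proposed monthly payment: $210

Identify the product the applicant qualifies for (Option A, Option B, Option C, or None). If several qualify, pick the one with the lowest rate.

Total debts = (210 + 910 + 1,190 + 2,750) = 5,060; DTI = 5,060/10,300 = 49.1%.
Reserves = 3,510/210 = 16.7 months.
Option A: score 808 ≥ 660; DTI 49.1% ≤ 50% → qualifies.
Option B: score 808 ≥ 660; DTI 49.1% > 36% → does not qualify.
Option C: score 808 ≥ 660; DTI 49.1% ≤ 50%; employment 68 ≥ 24 mo; reserves 16.7 ≥ 3 mo → qualifies.
Qualifying: Option A, Option C. Lowest rate is 4.11% → Option C.

Option C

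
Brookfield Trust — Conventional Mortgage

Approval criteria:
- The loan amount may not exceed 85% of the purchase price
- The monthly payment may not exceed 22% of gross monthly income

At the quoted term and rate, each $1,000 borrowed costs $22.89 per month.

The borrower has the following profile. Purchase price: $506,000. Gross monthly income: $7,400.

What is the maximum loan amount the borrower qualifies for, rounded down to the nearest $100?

$71,100

Payment cap: 22% × $7,400 = $1,628/month.
At $22.89 per $1,000, that supports 1,628/22.89 × 1,000 ≈ $71,122 → $71,100.
LTV cap: 85% × $506,000 = $430,100 → $430,100.
Binding constraint: payment-to-income.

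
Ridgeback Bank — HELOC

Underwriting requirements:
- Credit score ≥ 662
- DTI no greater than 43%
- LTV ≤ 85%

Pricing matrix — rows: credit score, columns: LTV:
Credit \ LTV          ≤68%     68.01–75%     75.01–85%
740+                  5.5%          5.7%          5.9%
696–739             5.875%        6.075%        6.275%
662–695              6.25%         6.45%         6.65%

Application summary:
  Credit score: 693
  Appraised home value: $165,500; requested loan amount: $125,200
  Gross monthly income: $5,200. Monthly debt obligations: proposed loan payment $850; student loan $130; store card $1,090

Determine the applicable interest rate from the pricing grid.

6.65%

Credit score 693 ≥ 662; Total monthly debts = (850 + 130 + 1,090) = 2,070. DTI: 2,070 ÷ 5,200 = 39.8%, within the 43% cap
LTV = 125,200/165,500 = 75.6% ≤ 85%
Row: 693 falls in 662–695. Column: 75.6% falls in 75.01–85%. Rate = 6.65%.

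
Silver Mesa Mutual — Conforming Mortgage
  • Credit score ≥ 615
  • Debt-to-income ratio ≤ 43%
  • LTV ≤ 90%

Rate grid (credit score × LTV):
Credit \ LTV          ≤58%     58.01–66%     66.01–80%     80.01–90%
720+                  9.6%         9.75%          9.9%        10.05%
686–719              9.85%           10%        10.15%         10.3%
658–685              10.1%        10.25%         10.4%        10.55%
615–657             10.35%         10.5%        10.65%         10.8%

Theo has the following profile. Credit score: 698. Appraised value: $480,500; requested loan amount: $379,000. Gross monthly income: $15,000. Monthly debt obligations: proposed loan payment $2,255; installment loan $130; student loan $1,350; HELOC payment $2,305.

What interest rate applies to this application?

10.15%

Credit score 698 ≥ 615; Total monthly debts = (2,255 + 130 + 1,350 + 2,305) = 6,040. DTI = 6,040/15,000 = 40.3% ≤ 43%
LTV = 379,000/480,500 = 78.9% ≤ 90%
Score 698 is in the 686–719 band; LTV 78.9% is in the 66.01–80% band → 10.15%.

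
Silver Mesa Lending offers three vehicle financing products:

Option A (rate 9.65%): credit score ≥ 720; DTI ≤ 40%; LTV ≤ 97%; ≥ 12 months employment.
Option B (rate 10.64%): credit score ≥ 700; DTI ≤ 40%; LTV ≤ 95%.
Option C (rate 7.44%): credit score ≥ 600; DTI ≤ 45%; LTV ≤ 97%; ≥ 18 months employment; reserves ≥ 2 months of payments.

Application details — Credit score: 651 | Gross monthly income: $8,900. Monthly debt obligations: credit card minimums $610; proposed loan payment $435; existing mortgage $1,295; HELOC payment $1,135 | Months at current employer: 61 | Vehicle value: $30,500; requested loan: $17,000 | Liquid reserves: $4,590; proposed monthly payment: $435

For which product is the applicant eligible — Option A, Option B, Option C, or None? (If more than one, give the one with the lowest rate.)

Total debts = (610 + 435 + 1,295 + 1,135) = 3,475; DTI = 3,475/8,900 = 39%.
LTV = 17,000/30,500 = 55.7%.
Reserves = 4,590/435 = 10.6 months.
Option A: score 651 < 720; DTI 39% ≤ 40%; LTV 55.7% ≤ 97%; employment 61 ≥ 12 mo → does not qualify.
Option B: score 651 < 700; DTI 39% ≤ 40%; LTV 55.7% ≤ 95% → does not qualify.
Option C: score 651 ≥ 600; DTI 39% ≤ 45%; LTV 55.7% ≤ 97%; employment 61 ≥ 18 mo; reserves 10.6 ≥ 2 mo → qualifies.

Option C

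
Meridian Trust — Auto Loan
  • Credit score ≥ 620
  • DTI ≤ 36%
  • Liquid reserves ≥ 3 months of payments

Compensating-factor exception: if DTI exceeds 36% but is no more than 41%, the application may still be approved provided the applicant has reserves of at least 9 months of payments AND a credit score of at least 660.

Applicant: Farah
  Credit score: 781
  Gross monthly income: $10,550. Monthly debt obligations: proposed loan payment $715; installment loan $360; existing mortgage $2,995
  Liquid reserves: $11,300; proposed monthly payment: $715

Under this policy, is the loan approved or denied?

Approved

Credit score 781 ≥ 620 (meets base)
Total debts = (715 + 360 + 2,995) = 4,070. DTI = 4,070/10,550 = 38.6% > 36% — standard DTI limit exceeded.
Reserves = 11,300/715 = 15.8 months ≥ 3
38.6% falls in the override range (36%–41%), so the compensating-factor test applies.
Override check — reserves: 15.8 mo (ok); score: 781 (ok).
Both override conditions satisfied; DTI exception granted.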